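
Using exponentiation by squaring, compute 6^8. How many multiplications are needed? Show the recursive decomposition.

Computing 6^8 by squaring (build up from 6^1; each line after the first costs one multiplication):

6^1 = 6
6^2 = (6^1)^2 = 6^2 = 36
6^4 = (6^2)^2 = 36^2 = 1296
6^8 = (6^4)^2 = 1296^2 = 1679616

Result: 1679616
Multiplications needed: 3 (3 lines after 6^1)

6^8 = 1679616. Using exponentiation by squaring, this requires 3 multiplications. The key idea: if the exponent is even, square the half-power; if odd, multiply by the base once.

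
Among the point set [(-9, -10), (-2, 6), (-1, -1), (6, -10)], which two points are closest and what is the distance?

Computing all pairwise distances among 4 points:

d((-9, -10), (-2, 6)) = 17.4642
d((-9, -10), (-1, -1)) = 12.0416
d((-9, -10), (6, -10)) = 15.0
d((-2, 6), (-1, -1)) = 7.0711 <-- minimum
d((-2, 6), (6, -10)) = 17.8885
d((-1, -1), (6, -10)) = 11.4018

Closest pair: (-2, 6) and (-1, -1) with distance 7.0711

The closest pair is (-2, 6) and (-1, -1) with Euclidean distance 7.0711. For 4 points, brute-force pairwise comparison is shown above. For large n, the divide-and-conquer algorithm (sort by x, recurse on halves, check the dividing strip) achieves O(n log n).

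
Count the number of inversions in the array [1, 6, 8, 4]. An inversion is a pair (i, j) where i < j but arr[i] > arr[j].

Finding inversions in [1, 6, 8, 4]:

(1, 3): arr[1]=6 > arr[3]=4
(2, 3): arr[2]=8 > arr[3]=4

Total inversions: 2

The array has 2 inversion(s): (1,3), (2,3). Each pair (i,j) satisfies i < j and arr[i] > arr[j].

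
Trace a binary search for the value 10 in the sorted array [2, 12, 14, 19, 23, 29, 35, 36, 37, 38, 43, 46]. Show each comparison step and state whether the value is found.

Binary search for 10 in [2, 12, 14, 19, 23, 29, 35, 36, 37, 38, 43, 46]:

lo=0, hi=11, mid=5, arr[mid]=29 -> 29 > 10, search left half
lo=0, hi=4, mid=2, arr[mid]=14 -> 14 > 10, search left half
lo=0, hi=1, mid=0, arr[mid]=2 -> 2 < 10, search right half
lo=1, hi=1, mid=1, arr[mid]=12 -> 12 > 10, search left half
lo=1 > hi=0, target 10 not found

Binary search determines that 10 is not in the array after 4 comparisons. The search space was exhausted without finding the target.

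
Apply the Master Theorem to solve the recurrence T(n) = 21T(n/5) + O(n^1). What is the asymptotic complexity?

Master Theorem for T(n) = 21T(n/5) + O(n^1):

a = 21, b = 5, c = 1
log_b(a) = log_5(21) = 1.8917

Case 1: c = 1 < log_5(21) = 1.8917
T(n) = O(n^(log_5 21))

For T(n) = 21T(n/5) + O(n^1): log_5(21) = 1.8917. This is Case 1 of the Master Theorem (c < log_b(a), work dominated by leaves), giving O(n^(log_5 21)).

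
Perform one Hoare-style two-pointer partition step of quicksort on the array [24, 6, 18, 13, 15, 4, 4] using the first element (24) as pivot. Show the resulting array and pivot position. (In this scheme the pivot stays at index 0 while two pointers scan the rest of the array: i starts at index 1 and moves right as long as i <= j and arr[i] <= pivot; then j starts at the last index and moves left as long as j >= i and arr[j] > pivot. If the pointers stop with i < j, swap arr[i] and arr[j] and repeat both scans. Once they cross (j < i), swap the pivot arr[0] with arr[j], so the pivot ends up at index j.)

Hoare-style two-pointer partition with pivot = 24:

Initial array: [24, 6, 18, 13, 15, 4, 4]

Pointers start at i = 1, j = 6.
i ends at 7, j ends at 6: the pointers have crossed (j < i), so scanning stops.

Swap pivot arr[0] with arr[6] to place pivot at position 6: [4, 6, 18, 13, 15, 4, 24]
Pivot position: 6

After partitioning with pivot 24, the array becomes [4, 6, 18, 13, 15, 4, 24]. The pivot is placed at index 6. All elements to the left of the pivot are <= 24, and all elements to the right are > 24.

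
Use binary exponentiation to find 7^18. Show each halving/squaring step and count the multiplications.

Computing 7^18 by squaring (build up from 7^1; each line after the first costs one multiplication):

7^1 = 7
7^2 = (7^1)^2 = 7^2 = 49
7^4 = (7^2)^2 = 49^2 = 2401
7^8 = (7^4)^2 = 2401^2 = 5764801
7^9 = 7 * 7^8 = 7 * 5764801 = 40353607
7^18 = (7^9)^2 = 40353607^2 = 1628413597910449

Result: 1628413597910449
Multiplications needed: 5 (5 lines after 7^1)

7^18 = 1628413597910449. Using exponentiation by squaring, this requires 5 multiplications. The key idea: if the exponent is even, square the half-power; if odd, multiply by the base once.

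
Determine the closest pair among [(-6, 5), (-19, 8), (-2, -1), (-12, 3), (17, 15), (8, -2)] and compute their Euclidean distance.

Computing all pairwise distances among 6 points:

d((-6, 5), (-19, 8)) = 13.3417
d((-6, 5), (-2, -1)) = 7.2111
d((-6, 5), (-12, 3)) = 6.3246 <-- minimum
d((-6, 5), (17, 15)) = 25.0799
d((-6, 5), (8, -2)) = 15.6525
d((-19, 8), (-2, -1)) = 19.2354
d((-19, 8), (-12, 3)) = 8.6023
d((-19, 8), (17, 15)) = 36.6742
d((-19, 8), (8, -2)) = 28.7924
d((-2, -1), (-12, 3)) = 10.7703
d((-2, -1), (17, 15)) = 24.8395
d((-2, -1), (8, -2)) = 10.0499
d((-12, 3), (17, 15)) = 31.3847
d((-12, 3), (8, -2)) = 20.6155
d((17, 15), (8, -2)) = 19.2354

Closest pair: (-6, 5) and (-12, 3) with distance 6.3246

The closest pair is (-6, 5) and (-12, 3) with Euclidean distance 6.3246. For 6 points, brute-force pairwise comparison is shown above. For large n, the divide-and-conquer algorithm (sort by x, recurse on halves, check the dividing strip) achieves O(n log n).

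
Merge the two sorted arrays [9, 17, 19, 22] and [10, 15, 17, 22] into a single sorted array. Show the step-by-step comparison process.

Merging process:

Compare 9 vs 10: take 9 from left. Merged: [9]
Compare 17 vs 10: take 10 from right. Merged: [9, 10]
Compare 17 vs 15: take 15 from right. Merged: [9, 10, 15]
Compare 17 vs 17: take 17 from left. Merged: [9, 10, 15, 17]
Compare 19 vs 17: take 17 from right. Merged: [9, 10, 15, 17, 17]
Compare 19 vs 22: take 19 from left. Merged: [9, 10, 15, 17, 17, 19]
Compare 22 vs 22: take 22 from left. Merged: [9, 10, 15, 17, 17, 19, 22]
Append remaining from right: [22]. Merged: [9, 10, 15, 17, 17, 19, 22, 22]

Final merged array: [9, 10, 15, 17, 17, 19, 22, 22]
Total comparisons: 7

The merged array is [9, 10, 15, 17, 17, 19, 22, 22], requiring 7 comparisons. The merge step runs in O(n) time where n is the total number of elements.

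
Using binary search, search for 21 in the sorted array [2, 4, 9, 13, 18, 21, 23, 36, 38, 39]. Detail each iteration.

Binary search for 21 in [2, 4, 9, 13, 18, 21, 23, 36, 38, 39]:

lo=0, hi=9, mid=4, arr[mid]=18 -> 18 < 21, search right half
lo=5, hi=9, mid=7, arr[mid]=36 -> 36 > 21, search left half
lo=5, hi=6, mid=5, arr[mid]=21 -> Found target at index 5!

Binary search finds 21 at index 5 after 3 comparisons. The search repeatedly halves the search space by comparing with the middle element.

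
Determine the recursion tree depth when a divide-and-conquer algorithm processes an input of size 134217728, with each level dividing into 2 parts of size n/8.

For divide and conquer with division factor 8:

Problem sizes at each level:
Level 0: 134217728
Level 1: 16777216
Level 2: 2097152
Level 3: 262144
Level 4: 32768
Level 5: 4096
Level 6: 512
Level 7: 64
Level 8: 8
Level 9: 1

The root is level 0 and the size-1 base case is level 9 (the tree spans levels 0 through 9, i.e. 10 levels counting the root), so the depth is the number of divisions: log_8(134217728) = 9

The recursion tree depth is log_8(134217728) = 9. At each level, the problem size is divided by 8, so it takes 9 divisions to reduce to a base case of size 1. The algorithm makes 2 recursive calls at each level.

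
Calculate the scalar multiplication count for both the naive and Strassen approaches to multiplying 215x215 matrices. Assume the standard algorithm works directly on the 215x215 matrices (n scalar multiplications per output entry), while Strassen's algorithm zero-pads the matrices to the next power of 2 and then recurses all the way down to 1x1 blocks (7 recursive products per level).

Matrix multiplication for 215x215 matrices:

Strassen's algorithm requires power-of-2 dimensions. Pad 215x215 to 256x256 (next power of 2).

Standard algorithm: 215^3 = 9938375 multiplications
Strassen's algorithm: 7^(log2(256)) = 7^8 = 5764801 multiplications
Savings: 9938375 - 5764801 = 4173574 multiplications

Standard: 9938375 multiplications (215^3). Strassen: 5764801 multiplications (7^8, after padding to 256x256). Strassen reduces 8 recursive multiplications to 7 at each level.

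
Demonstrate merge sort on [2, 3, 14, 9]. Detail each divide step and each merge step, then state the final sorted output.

Merge sort trace:

Split: [2, 3, 14, 9] -> [2, 3] and [14, 9]
  Split: [2, 3] -> [2] and [3]
  Merge: [2] + [3] -> [2, 3]
  Split: [14, 9] -> [14] and [9]
  Merge: [14] + [9] -> [9, 14]
Merge: [2, 3] + [9, 14] -> [2, 3, 9, 14]

Final sorted array: [2, 3, 9, 14]

The merge sort proceeds by recursively splitting the array and merging sorted halves.
After all merges, the sorted array is [2, 3, 9, 14].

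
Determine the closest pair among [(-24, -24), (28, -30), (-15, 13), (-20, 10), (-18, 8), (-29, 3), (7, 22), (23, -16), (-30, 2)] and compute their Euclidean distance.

Computing all pairwise distances among 9 points:

d((-24, -24), (28, -30)) = 52.345
d((-24, -24), (-15, 13)) = 38.0789
d((-24, -24), (-20, 10)) = 34.2345
d((-24, -24), (-18, 8)) = 32.5576
d((-24, -24), (-29, 3)) = 27.4591
d((-24, -24), (7, 22)) = 55.4707
d((-24, -24), (23, -16)) = 47.676
d((-24, -24), (-30, 2)) = 26.6833
d((28, -30), (-15, 13)) = 60.8112
d((28, -30), (-20, 10)) = 62.482
d((28, -30), (-18, 8)) = 59.6657
d((28, -30), (-29, 3)) = 65.8635
d((28, -30), (7, 22)) = 56.0803
d((28, -30), (23, -16)) = 14.8661
d((28, -30), (-30, 2)) = 66.242
d((-15, 13), (-20, 10)) = 5.831
d((-15, 13), (-18, 8)) = 5.831
d((-15, 13), (-29, 3)) = 17.2047
d((-15, 13), (7, 22)) = 23.7697
d((-15, 13), (23, -16)) = 47.8017
d((-15, 13), (-30, 2)) = 18.6011
d((-20, 10), (-18, 8)) = 2.8284
d((-20, 10), (-29, 3)) = 11.4018
d((-20, 10), (7, 22)) = 29.5466
d((-20, 10), (23, -16)) = 50.2494
d((-20, 10), (-30, 2)) = 12.8062
d((-18, 8), (-29, 3)) = 12.083
d((-18, 8), (7, 22)) = 28.6531
d((-18, 8), (23, -16)) = 47.5079
d((-18, 8), (-30, 2)) = 13.4164
d((-29, 3), (7, 22)) = 40.7063
d((-29, 3), (23, -16)) = 55.3624
d((-29, 3), (-30, 2)) = 1.4142 <-- minimum
d((7, 22), (23, -16)) = 41.2311
d((7, 22), (-30, 2)) = 42.0595
d((23, -16), (-30, 2)) = 55.9732

Closest pair: (-29, 3) and (-30, 2) with distance 1.4142

The closest pair is (-29, 3) and (-30, 2) with Euclidean distance 1.4142. For 9 points, brute-force pairwise comparison is shown above. For large n, the divide-and-conquer algorithm (sort by x, recurse on halves, check the dividing strip) achieves O(n log n).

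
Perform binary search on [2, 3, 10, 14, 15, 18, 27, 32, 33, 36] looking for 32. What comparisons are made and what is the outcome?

Binary search for 32 in [2, 3, 10, 14, 15, 18, 27, 32, 33, 36]:

lo=0, hi=9, mid=4, arr[mid]=15 -> 15 < 32, search right half
lo=5, hi=9, mid=7, arr[mid]=32 -> Found target at index 7!

Binary search finds 32 at index 7 after 2 comparisons. The search repeatedly halves the search space by comparing with the middle element.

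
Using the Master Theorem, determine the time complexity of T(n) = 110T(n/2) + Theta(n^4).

Master Theorem for T(n) = 110T(n/2) + O(n^4):

a = 110, b = 2, c = 4
log_b(a) = log_2(110) = 6.7814

Case 1: c = 4 < log_2(110) = 6.7814
T(n) = O(n^(log_2 110))

For T(n) = 110T(n/2) + O(n^4): log_2(110) = 6.7814. This is Case 1 of the Master Theorem (c < log_b(a), work dominated by leaves), giving O(n^(log_2 110)).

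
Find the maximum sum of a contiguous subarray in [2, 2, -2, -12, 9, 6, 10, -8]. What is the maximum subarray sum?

Using Kadane's algorithm on [2, 2, -2, -12, 9, 6, 10, -8]:

Scanning through the array:
Position 1 (value 2): max_ending_here = 4, max_so_far = 4
Position 2 (value -2): max_ending_here = 2, max_so_far = 4
Position 3 (value -12): max_ending_here = -10, max_so_far = 4
Position 4 (value 9): max_ending_here = 9, max_so_far = 9
Position 5 (value 6): max_ending_here = 15, max_so_far = 15
Position 6 (value 10): max_ending_here = 25, max_so_far = 25
Position 7 (value -8): max_ending_here = 17, max_so_far = 25

Maximum subarray: [9, 6, 10]
Maximum sum: 25

The maximum subarray is [9, 6, 10] with sum 25. This subarray runs from index 4 to index 6.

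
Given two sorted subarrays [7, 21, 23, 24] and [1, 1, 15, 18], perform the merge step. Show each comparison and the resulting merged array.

Merging process:

Compare 7 vs 1: take 1 from right. Merged: [1]
Compare 7 vs 1: take 1 from right. Merged: [1, 1]
Compare 7 vs 15: take 7 from left. Merged: [1, 1, 7]
Compare 21 vs 15: take 15 from right. Merged: [1, 1, 7, 15]
Compare 21 vs 18: take 18 from right. Merged: [1, 1, 7, 15, 18]
Append remaining from left: [21, 23, 24]. Merged: [1, 1, 7, 15, 18, 21, 23, 24]

Final merged array: [1, 1, 7, 15, 18, 21, 23, 24]
Total comparisons: 5

The merged array is [1, 1, 7, 15, 18, 21, 23, 24], requiring 5 comparisons. The merge step runs in O(n) time where n is the total number of elements.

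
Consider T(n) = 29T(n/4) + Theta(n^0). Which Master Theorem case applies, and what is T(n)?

Master Theorem for T(n) = 29T(n/4) + O(n^0):

a = 29, b = 4, c = 0
log_b(a) = log_4(29) = 2.4290

Case 1: c = 0 < log_4(29) = 2.4290
T(n) = O(n^(log_4 29))

For T(n) = 29T(n/4) + O(n^0): log_4(29) = 2.4290. This is Case 1 of the Master Theorem (c < log_b(a), work dominated by leaves), giving O(n^(log_4 29)).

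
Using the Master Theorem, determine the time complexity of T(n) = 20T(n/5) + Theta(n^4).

Master Theorem for T(n) = 20T(n/5) + O(n^4):

a = 20, b = 5, c = 4
log_b(a) = log_5(20) = 1.8614

Case 3: c = 4 > log_5(20) = 1.8614
T(n) = O(n^4) = O(n^4)

For T(n) = 20T(n/5) + O(n^4): log_5(20) = 1.8614. This is Case 3 of the Master Theorem (c > log_b(a), work dominated by root), giving O(n^4).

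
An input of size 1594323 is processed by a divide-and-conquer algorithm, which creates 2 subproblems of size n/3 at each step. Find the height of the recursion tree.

For divide and conquer with division factor 3:

Problem sizes at each level:
Level 0: 1594323
Level 1: 531441
Level 2: 177147
Level 3: 59049
Level 4: 19683
Level 5: 6561
Level 6: 2187
Level 7: 729
Level 8: 243
Level 9: 81
Level 10: 27
Level 11: 9
Level 12: 3
Level 13: 1

The root is level 0 and the size-1 base case is level 13 (the tree spans levels 0 through 13, i.e. 14 levels counting the root), so the depth is the number of divisions: log_3(1594323) = 13

The recursion tree depth is log_3(1594323) = 13. At each level, the problem size is divided by 3, so it takes 13 divisions to reduce to a base case of size 1. The algorithm makes 2 recursive calls at each level.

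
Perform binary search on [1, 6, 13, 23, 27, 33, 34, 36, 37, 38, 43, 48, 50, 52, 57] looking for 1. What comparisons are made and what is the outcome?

Binary search for 1 in [1, 6, 13, 23, 27, 33, 34, 36, 37, 38, 43, 48, 50, 52, 57]:

lo=0, hi=14, mid=7, arr[mid]=36 -> 36 > 1, search left half
lo=0, hi=6, mid=3, arr[mid]=23 -> 23 > 1, search left half
lo=0, hi=2, mid=1, arr[mid]=6 -> 6 > 1, search left half
lo=0, hi=0, mid=0, arr[mid]=1 -> Found target at index 0!

Binary search finds 1 at index 0 after 4 comparisons. The search repeatedly halves the search space by comparing with the middle element.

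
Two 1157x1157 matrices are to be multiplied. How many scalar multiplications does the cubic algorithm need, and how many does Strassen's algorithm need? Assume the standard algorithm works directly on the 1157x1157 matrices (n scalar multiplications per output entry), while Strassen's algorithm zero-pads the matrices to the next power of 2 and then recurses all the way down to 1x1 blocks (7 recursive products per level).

Matrix multiplication for 1157x1157 matrices:

Strassen's algorithm requires power-of-2 dimensions. Pad 1157x1157 to 2048x2048 (next power of 2).

Standard algorithm: 1157^3 = 1548816893 multiplications
Strassen's algorithm: 7^(log2(2048)) = 7^11 = 1977326743 multiplications
Difference: 1548816893 - 1977326743 = -428509850 (Strassen uses MORE here due to padding overhead — for small or just-over-power-of-2 n, padding can outweigh the per-level savings)

Standard: 1548816893 multiplications (1157^3). Strassen: 1977326743 multiplications (7^11, after padding to 2048x2048). Strassen reduces 8 recursive multiplications to 7 at each level.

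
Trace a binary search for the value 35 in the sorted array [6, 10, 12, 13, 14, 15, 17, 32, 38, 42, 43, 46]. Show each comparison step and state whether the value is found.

Binary search for 35 in [6, 10, 12, 13, 14, 15, 17, 32, 38, 42, 43, 46]:

lo=0, hi=11, mid=5, arr[mid]=15 -> 15 < 35, search right half
lo=6, hi=11, mid=8, arr[mid]=38 -> 38 > 35, search left half
lo=6, hi=7, mid=6, arr[mid]=17 -> 17 < 35, search right half
lo=7, hi=7, mid=7, arr[mid]=32 -> 32 < 35, search right half
lo=8 > hi=7, target 35 not found

Binary search determines that 35 is not in the array after 4 comparisons. The search space was exhausted without finding the target.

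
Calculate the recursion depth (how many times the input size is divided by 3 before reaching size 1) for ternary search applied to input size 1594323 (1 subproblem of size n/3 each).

For divide and conquer with division factor 3:

Problem sizes at each level:
Level 0: 1594323
Level 1: 531441
Level 2: 177147
Level 3: 59049
Level 4: 19683
Level 5: 6561
Level 6: 2187
Level 7: 729
Level 8: 243
Level 9: 81
Level 10: 27
Level 11: 9
Level 12: 3
Level 13: 1

The root is level 0 and the size-1 base case is level 13 (the tree spans levels 0 through 13, i.e. 14 levels counting the root), so the depth is the number of divisions: log_3(1594323) = 13

The recursion tree depth is log_3(1594323) = 13. At each level, the problem size is divided by 3, so it takes 13 divisions to reduce to a base case of size 1. The algorithm makes 1 recursive call at each level.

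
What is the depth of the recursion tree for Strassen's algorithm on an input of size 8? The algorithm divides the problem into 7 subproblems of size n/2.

For divide and conquer with division factor 2:

Problem sizes at each level:
Level 0: 8
Level 1: 4
Level 2: 2
Level 3: 1

The root is level 0 and the size-1 base case is level 3 (the tree spans levels 0 through 3, i.e. 4 levels counting the root), so the depth is the number of divisions: log_2(8) = 3

The recursion tree depth is log_2(8) = 3. At each level, the problem size is divided by 2, so it takes 3 divisions to reduce to a base case of size 1. The algorithm makes 7 recursive calls at each level.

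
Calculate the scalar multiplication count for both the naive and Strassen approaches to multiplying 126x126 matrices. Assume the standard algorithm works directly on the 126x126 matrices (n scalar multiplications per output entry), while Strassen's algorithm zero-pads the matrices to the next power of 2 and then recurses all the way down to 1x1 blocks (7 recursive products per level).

Matrix multiplication for 126x126 matrices:

Strassen's algorithm requires power-of-2 dimensions. Pad 126x126 to 128x128 (next power of 2).

Standard algorithm: 126^3 = 2000376 multiplications
Strassen's algorithm: 7^(log2(128)) = 7^7 = 823543 multiplications
Savings: 2000376 - 823543 = 1176833 multiplications

Standard: 2000376 multiplications (126^3). Strassen: 823543 multiplications (7^7, after padding to 128x128). Strassen reduces 8 recursive multiplications to 7 at each level.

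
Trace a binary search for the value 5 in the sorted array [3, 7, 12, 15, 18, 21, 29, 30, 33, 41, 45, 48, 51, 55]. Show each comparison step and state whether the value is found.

Binary search for 5 in [3, 7, 12, 15, 18, 21, 29, 30, 33, 41, 45, 48, 51, 55]:

lo=0, hi=13, mid=6, arr[mid]=29 -> 29 > 5, search left half
lo=0, hi=5, mid=2, arr[mid]=12 -> 12 > 5, search left half
lo=0, hi=1, mid=0, arr[mid]=3 -> 3 < 5, search right half
lo=1, hi=1, mid=1, arr[mid]=7 -> 7 > 5, search left half
lo=1 > hi=0, target 5 not found

Binary search determines that 5 is not in the array after 4 comparisons. The search space was exhausted without finding the target.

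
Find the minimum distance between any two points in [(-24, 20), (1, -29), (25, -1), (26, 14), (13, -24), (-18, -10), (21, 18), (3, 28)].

Computing all pairwise distances among 8 points:

d((-24, 20), (1, -29)) = 55.0091
d((-24, 20), (25, -1)) = 53.3104
d((-24, 20), (26, 14)) = 50.3587
d((-24, 20), (13, -24)) = 57.4891
d((-24, 20), (-18, -10)) = 30.5941
d((-24, 20), (21, 18)) = 45.0444
d((-24, 20), (3, 28)) = 28.1603
d((1, -29), (25, -1)) = 36.8782
d((1, -29), (26, 14)) = 49.7393
d((1, -29), (13, -24)) = 13.0
d((1, -29), (-18, -10)) = 26.8701
d((1, -29), (21, 18)) = 51.0784
d((1, -29), (3, 28)) = 57.0351
d((25, -1), (26, 14)) = 15.0333
d((25, -1), (13, -24)) = 25.9422
d((25, -1), (-18, -10)) = 43.9318
d((25, -1), (21, 18)) = 19.4165
d((25, -1), (3, 28)) = 36.4005
d((26, 14), (13, -24)) = 40.1622
d((26, 14), (-18, -10)) = 50.1199
d((26, 14), (21, 18)) = 6.4031 <-- minimum
d((26, 14), (3, 28)) = 26.9258
d((13, -24), (-18, -10)) = 34.0147
d((13, -24), (21, 18)) = 42.7551
d((13, -24), (3, 28)) = 52.9528
d((-18, -10), (21, 18)) = 48.0104
d((-18, -10), (3, 28)) = 43.4166
d((21, 18), (3, 28)) = 20.5913

Closest pair: (26, 14) and (21, 18) with distance 6.4031

The closest pair is (26, 14) and (21, 18) with Euclidean distance 6.4031. For 8 points, brute-force pairwise comparison is shown above. For large n, the divide-and-conquer algorithm (sort by x, recurse on halves, check the dividing strip) achieves O(n log n).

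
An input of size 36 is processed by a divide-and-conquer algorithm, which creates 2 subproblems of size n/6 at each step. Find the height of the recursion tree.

For divide and conquer with division factor 6:

Problem sizes at each level:
Level 0: 36
Level 1: 6
Level 2: 1

The root is level 0 and the size-1 base case is level 2 (the tree spans levels 0 through 2, i.e. 3 levels counting the root), so the depth is the number of divisions: log_6(36) = 2

The recursion tree depth is log_6(36) = 2. At each level, the problem size is divided by 6, so it takes 2 divisions to reduce to a base case of size 1. The algorithm makes 2 recursive calls at each level.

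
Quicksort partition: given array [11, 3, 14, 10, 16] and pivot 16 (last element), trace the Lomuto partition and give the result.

Lomuto partition with pivot = 16:

Initial array: [11, 3, 14, 10, 16]

arr[0]=11 <= 16: swap with position 0, array becomes [11, 3, 14, 10, 16]
arr[1]=3 <= 16: swap with position 1, array becomes [11, 3, 14, 10, 16]
arr[2]=14 <= 16: swap with position 2, array becomes [11, 3, 14, 10, 16]
arr[3]=10 <= 16: swap with position 3, array becomes [11, 3, 14, 10, 16]

Place pivot at position 4: [11, 3, 14, 10, 16]
Pivot position: 4

After partitioning with pivot 16, the array becomes [11, 3, 14, 10, 16]. The pivot is placed at index 4. All elements to the left of the pivot are <= 16, and all elements to the right are > 16.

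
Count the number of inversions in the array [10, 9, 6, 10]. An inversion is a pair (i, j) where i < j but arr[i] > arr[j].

Finding inversions in [10, 9, 6, 10]:

(0, 1): arr[0]=10 > arr[1]=9
(0, 2): arr[0]=10 > arr[2]=6
(1, 2): arr[1]=9 > arr[2]=6

Total inversions: 3

The array has 3 inversion(s): (0,1), (0,2), (1,2). Each pair (i,j) satisfies i < j and arr[i] > arr[j].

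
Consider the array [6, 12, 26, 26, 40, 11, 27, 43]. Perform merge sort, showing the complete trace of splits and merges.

Merge sort trace:

Split: [6, 12, 26, 26, 40, 11, 27, 43] -> [6, 12, 26, 26] and [40, 11, 27, 43]
  Split: [6, 12, 26, 26] -> [6, 12] and [26, 26]
    Split: [6, 12] -> [6] and [12]
    Merge: [6] + [12] -> [6, 12]
    Split: [26, 26] -> [26] and [26]
    Merge: [26] + [26] -> [26, 26]
  Merge: [6, 12] + [26, 26] -> [6, 12, 26, 26]
  Split: [40, 11, 27, 43] -> [40, 11] and [27, 43]
    Split: [40, 11] -> [40] and [11]
    Merge: [40] + [11] -> [11, 40]
    Split: [27, 43] -> [27] and [43]
    Merge: [27] + [43] -> [27, 43]
  Merge: [11, 40] + [27, 43] -> [11, 27, 40, 43]
Merge: [6, 12, 26, 26] + [11, 27, 40, 43] -> [6, 11, 12, 26, 26, 27, 40, 43]

Final sorted array: [6, 11, 12, 26, 26, 27, 40, 43]

The merge sort proceeds by recursively splitting the array and merging sorted halves.
After all merges, the sorted array is [6, 11, 12, 26, 26, 27, 40, 43].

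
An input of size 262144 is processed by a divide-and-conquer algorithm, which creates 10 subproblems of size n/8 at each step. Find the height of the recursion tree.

For divide and conquer with division factor 8:

Problem sizes at each level:
Level 0: 262144
Level 1: 32768
Level 2: 4096
Level 3: 512
Level 4: 64
Level 5: 8
Level 6: 1

The root is level 0 and the size-1 base case is level 6 (the tree spans levels 0 through 6, i.e. 7 levels counting the root), so the depth is the number of divisions: log_8(262144) = 6

The recursion tree depth is log_8(262144) = 6. At each level, the problem size is divided by 8, so it takes 6 divisions to reduce to a base case of size 1. The algorithm makes 10 recursive calls at each level.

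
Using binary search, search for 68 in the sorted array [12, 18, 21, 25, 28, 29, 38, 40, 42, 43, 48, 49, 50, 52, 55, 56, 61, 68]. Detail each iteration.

Binary search for 68 in [12, 18, 21, 25, 28, 29, 38, 40, 42, 43, 48, 49, 50, 52, 55, 56, 61, 68]:

lo=0, hi=17, mid=8, arr[mid]=42 -> 42 < 68, search right half
lo=9, hi=17, mid=13, arr[mid]=52 -> 52 < 68, search right half
lo=14, hi=17, mid=15, arr[mid]=56 -> 56 < 68, search right half
lo=16, hi=17, mid=16, arr[mid]=61 -> 61 < 68, search right half
lo=17, hi=17, mid=17, arr[mid]=68 -> Found target at index 17!

Binary search finds 68 at index 17 after 5 comparisons. The search repeatedly halves the search space by comparing with the middle element.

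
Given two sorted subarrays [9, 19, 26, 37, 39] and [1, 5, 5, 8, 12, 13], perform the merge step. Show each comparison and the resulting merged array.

Merging process:

Compare 9 vs 1: take 1 from right. Merged: [1]
Compare 9 vs 5: take 5 from right. Merged: [1, 5]
Compare 9 vs 5: take 5 from right. Merged: [1, 5, 5]
Compare 9 vs 8: take 8 from right. Merged: [1, 5, 5, 8]
Compare 9 vs 12: take 9 from left. Merged: [1, 5, 5, 8, 9]
Compare 19 vs 12: take 12 from right. Merged: [1, 5, 5, 8, 9, 12]
Compare 19 vs 13: take 13 from right. Merged: [1, 5, 5, 8, 9, 12, 13]
Append remaining from left: [19, 26, 37, 39]. Merged: [1, 5, 5, 8, 9, 12, 13, 19, 26, 37, 39]

Final merged array: [1, 5, 5, 8, 9, 12, 13, 19, 26, 37, 39]
Total comparisons: 7

The merged array is [1, 5, 5, 8, 9, 12, 13, 19, 26, 37, 39], requiring 7 comparisons. The merge step runs in O(n) time where n is the total number of elements.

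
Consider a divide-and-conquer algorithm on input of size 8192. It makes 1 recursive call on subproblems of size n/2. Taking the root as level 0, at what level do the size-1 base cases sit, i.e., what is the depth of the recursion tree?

For divide and conquer with division factor 2:

Problem sizes at each level:
Level 0: 8192
Level 1: 4096
Level 2: 2048
Level 3: 1024
Level 4: 512
Level 5: 256
Level 6: 128
Level 7: 64
Level 8: 32
Level 9: 16
Level 10: 8
Level 11: 4
Level 12: 2
Level 13: 1

The root is level 0 and the size-1 base case is level 13 (the tree spans levels 0 through 13, i.e. 14 levels counting the root), so the depth is the number of divisions: log_2(8192) = 13

The recursion tree depth is log_2(8192) = 13. At each level, the problem size is divided by 2, so it takes 13 divisions to reduce to a base case of size 1. The algorithm makes 1 recursive call at each level.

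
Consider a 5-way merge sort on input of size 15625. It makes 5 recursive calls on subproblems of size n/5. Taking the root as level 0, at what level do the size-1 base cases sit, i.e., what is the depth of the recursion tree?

For divide and conquer with division factor 5:

Problem sizes at each level:
Level 0: 15625
Level 1: 3125
Level 2: 625
Level 3: 125
Level 4: 25
Level 5: 5
Level 6: 1

The root is level 0 and the size-1 base case is level 6 (the tree spans levels 0 through 6, i.e. 7 levels counting the root), so the depth is the number of divisions: log_5(15625) = 6

The recursion tree depth is log_5(15625) = 6. At each level, the problem size is divided by 5, so it takes 6 divisions to reduce to a base case of size 1. The algorithm makes 5 recursive calls at each level.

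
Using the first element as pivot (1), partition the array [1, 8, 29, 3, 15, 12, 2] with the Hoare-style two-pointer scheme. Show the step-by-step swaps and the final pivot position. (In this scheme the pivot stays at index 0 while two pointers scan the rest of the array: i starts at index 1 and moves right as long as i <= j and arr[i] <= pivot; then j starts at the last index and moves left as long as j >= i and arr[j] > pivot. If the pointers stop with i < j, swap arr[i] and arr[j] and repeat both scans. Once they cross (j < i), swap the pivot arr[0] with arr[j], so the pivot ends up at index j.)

Hoare-style two-pointer partition with pivot = 1:

Initial array: [1, 8, 29, 3, 15, 12, 2]

Pointers start at i = 1, j = 6.
i ends at 1, j ends at 0: the pointers have crossed (j < i), so scanning stops.

j = 0, so swapping arr[0] with arr[j] leaves the pivot at position 0: [1, 8, 29, 3, 15, 12, 2]
Pivot position: 0

After partitioning with pivot 1, the array becomes [1, 8, 29, 3, 15, 12, 2]. The pivot is placed at index 0. All elements to the left of the pivot are <= 1, and all elements to the right are > 1.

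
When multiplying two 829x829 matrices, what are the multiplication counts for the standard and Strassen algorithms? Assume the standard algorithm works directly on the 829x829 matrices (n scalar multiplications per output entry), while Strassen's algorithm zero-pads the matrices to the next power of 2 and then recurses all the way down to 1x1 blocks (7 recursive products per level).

Matrix multiplication for 829x829 matrices:

Strassen's algorithm requires power-of-2 dimensions. Pad 829x829 to 1024x1024 (next power of 2).

Standard algorithm: 829^3 = 569722789 multiplications
Strassen's algorithm: 7^(log2(1024)) = 7^10 = 282475249 multiplications
Savings: 569722789 - 282475249 = 287247540 multiplications

Standard: 569722789 multiplications (829^3). Strassen: 282475249 multiplications (7^10, after padding to 1024x1024). Strassen reduces 8 recursive multiplications to 7 at each level.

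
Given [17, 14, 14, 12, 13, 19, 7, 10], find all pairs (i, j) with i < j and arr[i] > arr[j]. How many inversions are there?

Finding inversions in [17, 14, 14, 12, 13, 19, 7, 10]:

(0, 1): arr[0]=17 > arr[1]=14
(0, 2): arr[0]=17 > arr[2]=14
(0, 3): arr[0]=17 > arr[3]=12
(0, 4): arr[0]=17 > arr[4]=13
(0, 6): arr[0]=17 > arr[6]=7
(0, 7): arr[0]=17 > arr[7]=10
(1, 3): arr[1]=14 > arr[3]=12
(1, 4): arr[1]=14 > arr[4]=13
(1, 6): arr[1]=14 > arr[6]=7
(1, 7): arr[1]=14 > arr[7]=10
(2, 3): arr[2]=14 > arr[3]=12
(2, 4): arr[2]=14 > arr[4]=13
(2, 6): arr[2]=14 > arr[6]=7
(2, 7): arr[2]=14 > arr[7]=10
(3, 6): arr[3]=12 > arr[6]=7
(3, 7): arr[3]=12 > arr[7]=10
(4, 6): arr[4]=13 > arr[6]=7
(4, 7): arr[4]=13 > arr[7]=10
(5, 6): arr[5]=19 > arr[6]=7
(5, 7): arr[5]=19 > arr[7]=10

Total inversions: 20

The array has 20 inversion(s): (0,1), (0,2), (0,3), (0,4), (0,6), (0,7), (1,3), (1,4), (1,6), (1,7), (2,3), (2,4), (2,6), (2,7), (3,6), (3,7), (4,6), (4,7), (5,6), (5,7). Each pair (i,j) satisfies i < j and arr[i] > arr[j].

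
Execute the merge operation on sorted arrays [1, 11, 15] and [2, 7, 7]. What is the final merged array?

Merging process:

Compare 1 vs 2: take 1 from left. Merged: [1]
Compare 11 vs 2: take 2 from right. Merged: [1, 2]
Compare 11 vs 7: take 7 from right. Merged: [1, 2, 7]
Compare 11 vs 7: take 7 from right. Merged: [1, 2, 7, 7]
Append remaining from left: [11, 15]. Merged: [1, 2, 7, 7, 11, 15]

Final merged array: [1, 2, 7, 7, 11, 15]
Total comparisons: 4

The merged array is [1, 2, 7, 7, 11, 15], requiring 4 comparisons. The merge step runs in O(n) time where n is the total number of elements.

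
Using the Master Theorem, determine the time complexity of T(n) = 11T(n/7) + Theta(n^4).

Master Theorem for T(n) = 11T(n/7) + O(n^4):

a = 11, b = 7, c = 4
log_b(a) = log_7(11) = 1.2323

Case 3: c = 4 > log_7(11) = 1.2323
T(n) = O(n^4) = O(n^4)

For T(n) = 11T(n/7) + O(n^4): log_7(11) = 1.2323. This is Case 3 of the Master Theorem (c > log_b(a), work dominated by root), giving O(n^4).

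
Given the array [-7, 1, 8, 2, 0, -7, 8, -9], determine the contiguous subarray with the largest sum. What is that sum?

Using Kadane's algorithm on [-7, 1, 8, 2, 0, -7, 8, -9]:

Scanning through the array:
Position 1 (value 1): max_ending_here = 1, max_so_far = 1
Position 2 (value 8): max_ending_here = 9, max_so_far = 9
Position 3 (value 2): max_ending_here = 11, max_so_far = 11
Position 4 (value 0): max_ending_here = 11, max_so_far = 11
Position 5 (value -7): max_ending_here = 4, max_so_far = 11
Position 6 (value 8): max_ending_here = 12, max_so_far = 12
Position 7 (value -9): max_ending_here = 3, max_so_far = 12

Maximum subarray: [1, 8, 2, 0, -7, 8]
Maximum sum: 12

The maximum subarray is [1, 8, 2, 0, -7, 8] with sum 12. This subarray runs from index 1 to index 6.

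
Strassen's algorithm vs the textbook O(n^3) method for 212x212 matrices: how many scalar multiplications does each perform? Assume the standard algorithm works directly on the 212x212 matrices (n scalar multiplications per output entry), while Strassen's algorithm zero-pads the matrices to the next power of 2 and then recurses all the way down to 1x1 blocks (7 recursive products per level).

Matrix multiplication for 212x212 matrices:

Strassen's algorithm requires power-of-2 dimensions. Pad 212x212 to 256x256 (next power of 2).

Standard algorithm: 212^3 = 9528128 multiplications
Strassen's algorithm: 7^(log2(256)) = 7^8 = 5764801 multiplications
Savings: 9528128 - 5764801 = 3763327 multiplications

Standard: 9528128 multiplications (212^3). Strassen: 5764801 multiplications (7^8, after padding to 256x256). Strassen reduces 8 recursive multiplications to 7 at each level.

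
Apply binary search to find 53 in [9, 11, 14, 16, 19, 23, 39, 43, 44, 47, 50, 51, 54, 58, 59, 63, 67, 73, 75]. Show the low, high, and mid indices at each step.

Binary search for 53 in [9, 11, 14, 16, 19, 23, 39, 43, 44, 47, 50, 51, 54, 58, 59, 63, 67, 73, 75]:

lo=0, hi=18, mid=9, arr[mid]=47 -> 47 < 53, search right half
lo=10, hi=18, mid=14, arr[mid]=59 -> 59 > 53, search left half
lo=10, hi=13, mid=11, arr[mid]=51 -> 51 < 53, search right half
lo=12, hi=13, mid=12, arr[mid]=54 -> 54 > 53, search left half
lo=12 > hi=11, target 53 not found

Binary search determines that 53 is not in the array after 4 comparisons. The search space was exhausted without finding the target.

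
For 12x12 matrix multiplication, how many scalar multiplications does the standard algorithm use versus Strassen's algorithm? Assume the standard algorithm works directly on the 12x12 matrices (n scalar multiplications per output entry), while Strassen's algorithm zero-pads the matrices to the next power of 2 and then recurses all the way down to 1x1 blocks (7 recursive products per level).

Matrix multiplication for 12x12 matrices:

Strassen's algorithm requires power-of-2 dimensions. Pad 12x12 to 16x16 (next power of 2).

Standard algorithm: 12^3 = 1728 multiplications
Strassen's algorithm: 7^(log2(16)) = 7^4 = 2401 multiplications
Difference: 1728 - 2401 = -673 (Strassen uses MORE here due to padding overhead — for small or just-over-power-of-2 n, padding can outweigh the per-level savings)

Standard: 1728 multiplications (12^3). Strassen: 2401 multiplications (7^4, after padding to 16x16). Strassen reduces 8 recursive multiplications to 7 at each level.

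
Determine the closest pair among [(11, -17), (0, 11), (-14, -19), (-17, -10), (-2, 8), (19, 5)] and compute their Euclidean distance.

Computing all pairwise distances among 6 points:

d((11, -17), (0, 11)) = 30.0832
d((11, -17), (-14, -19)) = 25.0799
d((11, -17), (-17, -10)) = 28.8617
d((11, -17), (-2, 8)) = 28.178
d((11, -17), (19, 5)) = 23.4094
d((0, 11), (-14, -19)) = 33.1059
d((0, 11), (-17, -10)) = 27.0185
d((0, 11), (-2, 8)) = 3.6056 <-- minimum
d((0, 11), (19, 5)) = 19.9249
d((-14, -19), (-17, -10)) = 9.4868
d((-14, -19), (-2, 8)) = 29.5466
d((-14, -19), (19, 5)) = 40.8044
d((-17, -10), (-2, 8)) = 23.4307
d((-17, -10), (19, 5)) = 39.0
d((-2, 8), (19, 5)) = 21.2132

Closest pair: (0, 11) and (-2, 8) with distance 3.6056

The closest pair is (0, 11) and (-2, 8) with Euclidean distance 3.6056. For 6 points, brute-force pairwise comparison is shown above. For large n, the divide-and-conquer algorithm (sort by x, recurse on halves, check the dividing strip) achieves O(n log n).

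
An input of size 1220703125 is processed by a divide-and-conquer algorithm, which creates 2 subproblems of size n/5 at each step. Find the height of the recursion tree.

For divide and conquer with division factor 5:

Problem sizes at each level:
Level 0: 1220703125
Level 1: 244140625
Level 2: 48828125
Level 3: 9765625
Level 4: 1953125
Level 5: 390625
Level 6: 78125
Level 7: 15625
Level 8: 3125
Level 9: 625
Level 10: 125
Level 11: 25
Level 12: 5
Level 13: 1

The root is level 0 and the size-1 base case is level 13 (the tree spans levels 0 through 13, i.e. 14 levels counting the root), so the depth is the number of divisions: log_5(1220703125) = 13

The recursion tree depth is log_5(1220703125) = 13. At each level, the problem size is divided by 5, so it takes 13 divisions to reduce to a base case of size 1. The algorithm makes 2 recursive calls at each level.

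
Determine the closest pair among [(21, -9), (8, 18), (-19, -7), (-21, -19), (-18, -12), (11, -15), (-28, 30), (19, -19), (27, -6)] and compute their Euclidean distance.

Computing all pairwise distances among 9 points:

d((21, -9), (8, 18)) = 29.9666
d((21, -9), (-19, -7)) = 40.05
d((21, -9), (-21, -19)) = 43.1741
d((21, -9), (-18, -12)) = 39.1152
d((21, -9), (11, -15)) = 11.6619
d((21, -9), (-28, 30)) = 62.6259
d((21, -9), (19, -19)) = 10.198
d((21, -9), (27, -6)) = 6.7082
d((8, 18), (-19, -7)) = 36.7967
d((8, 18), (-21, -19)) = 47.0106
d((8, 18), (-18, -12)) = 39.6989
d((8, 18), (11, -15)) = 33.1361
d((8, 18), (-28, 30)) = 37.9473
d((8, 18), (19, -19)) = 38.6005
d((8, 18), (27, -6)) = 30.6105
d((-19, -7), (-21, -19)) = 12.1655
d((-19, -7), (-18, -12)) = 5.099 <-- minimum
d((-19, -7), (11, -15)) = 31.0483
d((-19, -7), (-28, 30)) = 38.0789
d((-19, -7), (19, -19)) = 39.8497
d((-19, -7), (27, -6)) = 46.0109
d((-21, -19), (-18, -12)) = 7.6158
d((-21, -19), (11, -15)) = 32.249
d((-21, -19), (-28, 30)) = 49.4975
d((-21, -19), (19, -19)) = 40.0
d((-21, -19), (27, -6)) = 49.7293
d((-18, -12), (11, -15)) = 29.1548
d((-18, -12), (-28, 30)) = 43.1741
d((-18, -12), (19, -19)) = 37.6563
d((-18, -12), (27, -6)) = 45.3982
d((11, -15), (-28, 30)) = 59.5483
d((11, -15), (19, -19)) = 8.9443
d((11, -15), (27, -6)) = 18.3576
d((-28, 30), (19, -19)) = 67.897
d((-28, 30), (27, -6)) = 65.7343
d((19, -19), (27, -6)) = 15.2643

Closest pair: (-19, -7) and (-18, -12) with distance 5.099

The closest pair is (-19, -7) and (-18, -12) with Euclidean distance 5.099. For 9 points, brute-force pairwise comparison is shown above. For large n, the divide-and-conquer algorithm (sort by x, recurse on halves, check the dividing strip) achieves O(n log n).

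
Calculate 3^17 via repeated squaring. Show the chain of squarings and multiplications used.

Computing 3^17 by squaring (build up from 3^1; each line after the first costs one multiplication):

3^1 = 3
3^2 = (3^1)^2 = 3^2 = 9
3^4 = (3^2)^2 = 9^2 = 81
3^8 = (3^4)^2 = 81^2 = 6561
3^16 = (3^8)^2 = 6561^2 = 43046721
3^17 = 3 * 3^16 = 3 * 43046721 = 129140163

Result: 129140163
Multiplications needed: 5 (5 lines after 3^1)

3^17 = 129140163. Using exponentiation by squaring, this requires 5 multiplications. The key idea: if the exponent is even, square the half-power; if odd, multiply by the base once.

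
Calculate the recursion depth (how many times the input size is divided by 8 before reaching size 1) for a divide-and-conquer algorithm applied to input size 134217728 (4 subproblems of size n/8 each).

For divide and conquer with division factor 8:

Problem sizes at each level:
Level 0: 134217728
Level 1: 16777216
Level 2: 2097152
Level 3: 262144
Level 4: 32768
Level 5: 4096
Level 6: 512
Level 7: 64
Level 8: 8
Level 9: 1

The root is level 0 and the size-1 base case is level 9 (the tree spans levels 0 through 9, i.e. 10 levels counting the root), so the depth is the number of divisions: log_8(134217728) = 9

The recursion tree depth is log_8(134217728) = 9. At each level, the problem size is divided by 8, so it takes 9 divisions to reduce to a base case of size 1. The algorithm makes 4 recursive calls at each level.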